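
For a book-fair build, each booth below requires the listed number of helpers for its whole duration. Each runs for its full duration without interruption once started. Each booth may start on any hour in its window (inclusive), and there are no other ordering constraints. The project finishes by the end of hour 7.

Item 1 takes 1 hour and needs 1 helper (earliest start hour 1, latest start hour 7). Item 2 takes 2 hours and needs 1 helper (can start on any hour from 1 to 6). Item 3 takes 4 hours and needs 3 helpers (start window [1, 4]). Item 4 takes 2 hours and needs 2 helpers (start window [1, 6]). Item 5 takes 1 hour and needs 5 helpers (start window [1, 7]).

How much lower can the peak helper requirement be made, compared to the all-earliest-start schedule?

7

Early-start peak: h1:12  h2:6  h3:3  h4:3  h5:0  h6:0  h7:0 ⇒ 12.
Leveled (Item 1@1, Item 2@1, Item 3@1, Item 4@3, Item 5@5): h1:5  h2:4  h3:5  h4:5  h5:5  h6:0  h7:0 ⇒ 5.
Reduction 12 − 5 = 7.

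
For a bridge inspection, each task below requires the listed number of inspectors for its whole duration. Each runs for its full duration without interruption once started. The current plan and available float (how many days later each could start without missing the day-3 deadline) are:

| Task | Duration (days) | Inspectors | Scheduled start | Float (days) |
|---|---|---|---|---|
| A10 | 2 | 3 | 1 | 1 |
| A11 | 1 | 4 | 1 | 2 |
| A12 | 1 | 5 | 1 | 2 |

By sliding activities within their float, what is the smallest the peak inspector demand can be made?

Early-start (A10@1, A11@1, A12@1) gives peak 12: d1:12  d2:3  d3:0.
Shift A12→3.
Schedule A10@1, A11@1, A12@3: d1:7  d2:3  d3:5 — peak 7.
No arrangement of the 18 feasible schedules does better.

7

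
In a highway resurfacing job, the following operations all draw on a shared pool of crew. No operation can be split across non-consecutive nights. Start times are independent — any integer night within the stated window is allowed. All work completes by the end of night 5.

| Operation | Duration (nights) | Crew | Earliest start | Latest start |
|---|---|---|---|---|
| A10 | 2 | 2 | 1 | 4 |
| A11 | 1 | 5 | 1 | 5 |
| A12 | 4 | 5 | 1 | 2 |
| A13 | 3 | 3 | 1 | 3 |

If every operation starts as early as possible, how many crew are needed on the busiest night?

Early-start schedule: A10@1, A11@1, A12@1, A13@1.
Load per night: night 1: 15, night 2: 10, night 3: 8, night 4: 5, night 5: 0.
Peak is 15.

15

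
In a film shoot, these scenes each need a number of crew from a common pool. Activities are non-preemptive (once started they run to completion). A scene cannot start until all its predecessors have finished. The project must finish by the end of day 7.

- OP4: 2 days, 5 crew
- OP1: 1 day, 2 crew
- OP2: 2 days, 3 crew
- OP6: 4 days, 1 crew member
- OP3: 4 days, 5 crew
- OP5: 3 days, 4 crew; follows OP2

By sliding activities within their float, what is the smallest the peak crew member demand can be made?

9

Early-start (OP4@1, OP1@1, OP2@1, OP6@1, OP3@1, OP5@3) gives peak 16: d1:16  d2:14  d3:10  d4:10  d5:4  d6:0  d7:0.
Shift OP2→2, OP3→3, OP5→5.
Schedule OP4@1, OP1@1, OP2@2, OP6@1, OP3@3, OP5@5: d1:8  d2:9  d3:9  d4:6  d5:9  d6:9  d7:4 — peak 9.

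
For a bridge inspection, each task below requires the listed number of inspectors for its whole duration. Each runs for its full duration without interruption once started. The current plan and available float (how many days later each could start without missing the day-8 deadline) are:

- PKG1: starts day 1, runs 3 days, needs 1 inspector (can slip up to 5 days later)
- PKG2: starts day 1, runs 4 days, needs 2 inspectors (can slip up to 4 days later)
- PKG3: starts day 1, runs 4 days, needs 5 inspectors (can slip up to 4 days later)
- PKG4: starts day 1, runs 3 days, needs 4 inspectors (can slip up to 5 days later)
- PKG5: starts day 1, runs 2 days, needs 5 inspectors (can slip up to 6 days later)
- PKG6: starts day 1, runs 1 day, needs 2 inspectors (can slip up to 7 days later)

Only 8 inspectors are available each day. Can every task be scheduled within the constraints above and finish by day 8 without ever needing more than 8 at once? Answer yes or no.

no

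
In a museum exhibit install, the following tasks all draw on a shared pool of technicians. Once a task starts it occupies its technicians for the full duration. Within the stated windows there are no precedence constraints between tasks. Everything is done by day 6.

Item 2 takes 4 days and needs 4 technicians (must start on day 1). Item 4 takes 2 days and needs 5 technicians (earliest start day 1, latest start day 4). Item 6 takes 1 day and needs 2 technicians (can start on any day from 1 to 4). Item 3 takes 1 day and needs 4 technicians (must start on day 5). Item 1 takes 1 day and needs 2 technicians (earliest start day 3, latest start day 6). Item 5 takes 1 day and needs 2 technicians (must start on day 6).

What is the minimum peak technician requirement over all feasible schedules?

9

Early-start (Item 2@1, Item 4@1, Item 6@1, Item 3@5, Item 1@3, Item 5@6) gives peak 11: d1:11  d2:9  d3:6  d4:4  d5:4  d6:2.
Shift Item 6→3.
Schedule Item 2@1, Item 4@1, Item 6@3, Item 3@5, Item 1@3, Item 5@6: d1:9  d2:9  d3:8  d4:4  d5:4  d6:2 — peak 9.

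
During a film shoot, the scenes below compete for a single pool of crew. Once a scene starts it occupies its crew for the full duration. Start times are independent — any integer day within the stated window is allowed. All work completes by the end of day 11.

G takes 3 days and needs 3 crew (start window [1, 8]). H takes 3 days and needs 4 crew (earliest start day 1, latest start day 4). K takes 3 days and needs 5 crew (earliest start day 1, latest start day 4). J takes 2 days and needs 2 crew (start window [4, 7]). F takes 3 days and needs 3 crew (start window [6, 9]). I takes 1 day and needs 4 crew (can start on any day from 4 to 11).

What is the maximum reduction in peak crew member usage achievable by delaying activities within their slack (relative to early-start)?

6

Early-start peak: d1:12  d2:12  d3:12  d4:6  d5:2  d6:3  d7:3  d8:3  d9:0  d10:0  d11:0 ⇒ 12.
Leveled (G@7, H@4, K@1, J@4, F@7, I@10): d1:5  d2:5  d3:5  d4:6  d5:6  d6:4  d7:6  d8:6  d9:6  d10:4  d11:0 ⇒ 6.
Reduction 12 − 6 = 6.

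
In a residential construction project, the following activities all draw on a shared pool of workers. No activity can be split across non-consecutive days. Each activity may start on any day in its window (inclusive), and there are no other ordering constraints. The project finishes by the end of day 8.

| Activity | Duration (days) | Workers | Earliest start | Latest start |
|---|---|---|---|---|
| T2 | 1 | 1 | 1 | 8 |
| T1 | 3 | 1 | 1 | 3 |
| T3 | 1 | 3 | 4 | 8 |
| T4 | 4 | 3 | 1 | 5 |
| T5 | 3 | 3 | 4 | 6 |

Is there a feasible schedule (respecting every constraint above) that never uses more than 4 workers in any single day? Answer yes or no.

Schedule T2@1, T1@2, T3@5, T4@1, T5@6: d1:4  d2:4  d3:4  d4:4  d5:3  d6:3  d7:3  d8:3 — peak 4 ≤ 4.

yes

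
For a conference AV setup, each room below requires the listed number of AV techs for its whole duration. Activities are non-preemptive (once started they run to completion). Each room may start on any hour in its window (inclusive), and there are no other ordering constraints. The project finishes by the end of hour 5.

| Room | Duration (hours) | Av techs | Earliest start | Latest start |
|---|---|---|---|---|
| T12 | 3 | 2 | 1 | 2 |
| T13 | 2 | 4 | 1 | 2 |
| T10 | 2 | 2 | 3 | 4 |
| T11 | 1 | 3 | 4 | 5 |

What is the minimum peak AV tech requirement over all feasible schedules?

Schedule T12@1, T13@1, T10@3, T11@4: h1:6  h2:6  h3:4  h4:5  h5:0 — peak 6.
No arrangement of the 16 feasible schedules does better.

6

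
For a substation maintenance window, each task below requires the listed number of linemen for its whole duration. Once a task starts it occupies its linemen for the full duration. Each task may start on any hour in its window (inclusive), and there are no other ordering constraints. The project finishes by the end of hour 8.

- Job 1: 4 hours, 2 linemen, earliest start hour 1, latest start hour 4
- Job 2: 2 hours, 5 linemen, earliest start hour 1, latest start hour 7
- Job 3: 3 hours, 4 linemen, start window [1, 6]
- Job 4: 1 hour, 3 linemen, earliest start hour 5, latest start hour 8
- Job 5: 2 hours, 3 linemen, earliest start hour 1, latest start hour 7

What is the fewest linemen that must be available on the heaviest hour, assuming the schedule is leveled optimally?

Early-start (Job 1@1, Job 2@1, Job 3@1, Job 4@5, Job 5@1) gives peak 14: h1:14  h2:14  h3:6  h4:2  h5:3  h6:0  h7:0  h8:0.
Shift Job 2→5, Job 4→7, Job 5→7.
Schedule Job 1@1, Job 2@5, Job 3@1, Job 4@7, Job 5@7: h1:6  h2:6  h3:6  h4:2  h5:5  h6:5  h7:6  h8:3 — peak 6.

6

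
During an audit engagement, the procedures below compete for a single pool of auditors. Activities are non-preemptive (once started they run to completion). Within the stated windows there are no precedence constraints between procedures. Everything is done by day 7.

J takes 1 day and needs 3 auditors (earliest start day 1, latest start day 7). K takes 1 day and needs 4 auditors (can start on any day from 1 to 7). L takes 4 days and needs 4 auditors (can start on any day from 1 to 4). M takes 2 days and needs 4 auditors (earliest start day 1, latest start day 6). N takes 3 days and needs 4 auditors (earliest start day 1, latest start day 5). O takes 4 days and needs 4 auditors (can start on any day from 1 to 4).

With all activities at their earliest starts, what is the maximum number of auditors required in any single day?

23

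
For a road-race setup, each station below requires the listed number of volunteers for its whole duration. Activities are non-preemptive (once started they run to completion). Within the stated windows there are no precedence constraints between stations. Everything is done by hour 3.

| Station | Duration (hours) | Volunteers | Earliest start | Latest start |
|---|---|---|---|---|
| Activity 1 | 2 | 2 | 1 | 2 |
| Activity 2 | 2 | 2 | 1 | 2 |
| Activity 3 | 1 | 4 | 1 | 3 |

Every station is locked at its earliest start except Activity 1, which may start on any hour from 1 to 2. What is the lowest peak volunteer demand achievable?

Activity 1@1: h1:8  h2:4  h3:0 → peak 8
Activity 1@2: h1:6  h2:4  h3:2 → peak 6
Best is Activity 1@2, peak 6.

6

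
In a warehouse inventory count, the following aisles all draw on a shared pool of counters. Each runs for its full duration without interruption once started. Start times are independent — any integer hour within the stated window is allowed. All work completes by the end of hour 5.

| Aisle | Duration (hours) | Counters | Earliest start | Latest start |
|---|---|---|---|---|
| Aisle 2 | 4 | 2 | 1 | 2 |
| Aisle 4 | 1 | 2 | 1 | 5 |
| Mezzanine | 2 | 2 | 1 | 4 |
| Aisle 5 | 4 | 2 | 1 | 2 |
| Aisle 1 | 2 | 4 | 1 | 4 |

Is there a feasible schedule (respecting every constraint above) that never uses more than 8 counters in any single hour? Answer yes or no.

Schedule Aisle 2@1, Aisle 4@1, Mezzanine@1, Aisle 5@1, Aisle 1@3: h1:8  h2:6  h3:8  h4:8  h5:0 — peak 8 ≤ 8.

yes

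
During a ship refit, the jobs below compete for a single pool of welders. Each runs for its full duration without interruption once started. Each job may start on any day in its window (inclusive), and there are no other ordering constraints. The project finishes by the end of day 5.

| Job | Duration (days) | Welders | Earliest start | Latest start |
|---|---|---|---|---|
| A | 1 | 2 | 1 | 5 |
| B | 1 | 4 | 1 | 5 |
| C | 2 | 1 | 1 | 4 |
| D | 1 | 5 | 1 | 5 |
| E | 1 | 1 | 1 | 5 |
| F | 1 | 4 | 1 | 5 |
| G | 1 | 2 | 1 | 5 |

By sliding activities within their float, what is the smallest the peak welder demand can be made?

Early-start (A@1, B@1, C@1, D@1, E@1, F@1, G@1) gives peak 19: d1:19  d2:1  d3:0  d4:0  d5:0.
Shift B→2, D→3, F→4, G→5.
Schedule A@1, B@2, C@1, D@3, E@1, F@4, G@5: d1:4  d2:5  d3:5  d4:4  d5:2 — peak 5.

5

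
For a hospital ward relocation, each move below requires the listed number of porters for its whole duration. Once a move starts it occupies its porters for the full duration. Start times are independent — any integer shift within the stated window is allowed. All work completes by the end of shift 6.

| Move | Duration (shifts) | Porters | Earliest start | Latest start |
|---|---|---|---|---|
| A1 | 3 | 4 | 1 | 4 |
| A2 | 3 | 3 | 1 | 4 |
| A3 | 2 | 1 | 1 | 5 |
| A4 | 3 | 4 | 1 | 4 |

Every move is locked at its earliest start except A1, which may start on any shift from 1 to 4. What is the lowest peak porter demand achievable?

8

A1@1: s1:12  s2:12  s3:11  s4:0  s5:0  s6:0 → peak 12
A1@2: s1:8  s2:12  s3:11  s4:4  s5:0  s6:0 → peak 12
A1@3: s1:8  s2:8  s3:11  s4:4  s5:4  s6:0 → peak 11
A1@4: s1:8  s2:8  s3:7  s4:4  s5:4  s6:4 → peak 8
Best is A1@4, peak 8.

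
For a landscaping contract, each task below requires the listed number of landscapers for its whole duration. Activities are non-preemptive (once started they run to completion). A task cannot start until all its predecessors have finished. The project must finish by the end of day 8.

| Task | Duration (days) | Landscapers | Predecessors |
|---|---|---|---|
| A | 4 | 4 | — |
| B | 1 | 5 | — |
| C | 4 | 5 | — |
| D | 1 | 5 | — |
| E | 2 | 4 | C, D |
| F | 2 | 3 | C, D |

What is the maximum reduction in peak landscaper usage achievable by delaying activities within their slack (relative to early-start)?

Early-start peak: d1:19  d2:9  d3:9  d4:9  d5:7  d6:7  d7:0  d8:0 ⇒ 19.
Leveled (A@1, B@1, C@2, D@6, E@7, F@7): d1:9  d2:9  d3:9  d4:9  d5:5  d6:5  d7:7  d8:7 ⇒ 9.
Reduction 19 − 9 = 10.

10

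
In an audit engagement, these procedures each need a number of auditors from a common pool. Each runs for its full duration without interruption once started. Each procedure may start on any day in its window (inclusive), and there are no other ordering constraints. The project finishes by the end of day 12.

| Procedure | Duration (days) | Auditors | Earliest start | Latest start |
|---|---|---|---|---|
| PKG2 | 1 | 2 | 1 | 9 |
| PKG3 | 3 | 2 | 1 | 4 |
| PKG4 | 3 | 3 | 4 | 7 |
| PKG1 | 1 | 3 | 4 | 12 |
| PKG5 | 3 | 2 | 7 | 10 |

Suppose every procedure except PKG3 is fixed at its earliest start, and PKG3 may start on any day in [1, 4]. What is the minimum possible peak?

PKG3@1: d1:4  d2:2  d3:2  d4:6  d5:3  d6:3  d7:2  d8:2  d9:2  d10:0  d11:0  d12:0 → peak 6
PKG3@2: d1:2  d2:2  d3:2  d4:8  d5:3  d6:3  d7:2  d8:2  d9:2  d10:0  d11:0  d12:0 → peak 8
PKG3@3: d1:2  d2:0  d3:2  d4:8  d5:5  d6:3  d7:2  d8:2  d9:2  d10:0  d11:0  d12:0 → peak 8
PKG3@4: d1:2  d2:0  d3:0  d4:8  d5:5  d6:5  d7:2  d8:2  d9:2  d10:0  d11:0  d12:0 → peak 8
Best is PKG3@1, peak 6.

6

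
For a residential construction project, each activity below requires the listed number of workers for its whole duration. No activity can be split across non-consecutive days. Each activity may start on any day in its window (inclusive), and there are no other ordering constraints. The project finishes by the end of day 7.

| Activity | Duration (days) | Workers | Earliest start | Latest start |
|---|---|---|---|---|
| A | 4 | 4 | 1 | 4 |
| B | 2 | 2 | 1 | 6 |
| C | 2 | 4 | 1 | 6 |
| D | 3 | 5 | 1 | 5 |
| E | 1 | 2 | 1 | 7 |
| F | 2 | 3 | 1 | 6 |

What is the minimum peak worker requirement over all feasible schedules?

Early-start (A@1, B@1, C@1, D@1, E@1, F@1) gives peak 20: d1:20  d2:18  d3:9  d4:4  d5:0  d6:0  d7:0.
Shift C→3, D→5, F→5.
Schedule A@1, B@1, C@3, D@5, E@1, F@5: d1:8  d2:6  d3:8  d4:8  d5:8  d6:8  d7:5 — peak 8.
Total worker-days = 51 over 7 days ⇒ peak ≥ ⌈51/7⌉ = 8, so 8 is optimal.

8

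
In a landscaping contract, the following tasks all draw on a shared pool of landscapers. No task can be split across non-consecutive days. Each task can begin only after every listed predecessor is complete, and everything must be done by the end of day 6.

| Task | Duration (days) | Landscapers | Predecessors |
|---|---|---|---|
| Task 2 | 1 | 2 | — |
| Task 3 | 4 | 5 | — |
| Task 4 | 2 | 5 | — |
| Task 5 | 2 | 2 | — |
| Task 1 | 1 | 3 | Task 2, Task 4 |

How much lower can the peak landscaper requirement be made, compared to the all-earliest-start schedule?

Early-start peak: d1:14  d2:12  d3:8  d4:5  d5:0  d6:0 ⇒ 14.
Leveled (Task 2@1, Task 3@3, Task 4@1, Task 5@2, Task 1@4): d1:7  d2:7  d3:7  d4:8  d5:5  d6:5 ⇒ 8.
Reduction 14 − 8 = 6.

6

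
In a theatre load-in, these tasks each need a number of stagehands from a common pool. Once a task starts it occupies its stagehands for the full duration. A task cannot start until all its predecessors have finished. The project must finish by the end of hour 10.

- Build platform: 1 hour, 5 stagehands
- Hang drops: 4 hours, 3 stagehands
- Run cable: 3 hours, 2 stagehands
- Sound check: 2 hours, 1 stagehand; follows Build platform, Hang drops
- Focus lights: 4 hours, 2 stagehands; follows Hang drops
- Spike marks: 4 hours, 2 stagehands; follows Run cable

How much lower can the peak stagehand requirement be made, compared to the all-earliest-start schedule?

Early-start peak: h1:10  h2:5  h3:5  h4:5  h5:5  h6:5  h7:4  h8:2  h9:0  h10:0 ⇒ 10.
Leveled (Build platform@1, Hang drops@2, Run cable@2, Sound check@6, Focus lights@6, Spike marks@5): h1:5  h2:5  h3:5  h4:5  h5:5  h6:5  h7:5  h8:4  h9:2  h10:0 ⇒ 5.
Reduction 10 − 5 = 5.

5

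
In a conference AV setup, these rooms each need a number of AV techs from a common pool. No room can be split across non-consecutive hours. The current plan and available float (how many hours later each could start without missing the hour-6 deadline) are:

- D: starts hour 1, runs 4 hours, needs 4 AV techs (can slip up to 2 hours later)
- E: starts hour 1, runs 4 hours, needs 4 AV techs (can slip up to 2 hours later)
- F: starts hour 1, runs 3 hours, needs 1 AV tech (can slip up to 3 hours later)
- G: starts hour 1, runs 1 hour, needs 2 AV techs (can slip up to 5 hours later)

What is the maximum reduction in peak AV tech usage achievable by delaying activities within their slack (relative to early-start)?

2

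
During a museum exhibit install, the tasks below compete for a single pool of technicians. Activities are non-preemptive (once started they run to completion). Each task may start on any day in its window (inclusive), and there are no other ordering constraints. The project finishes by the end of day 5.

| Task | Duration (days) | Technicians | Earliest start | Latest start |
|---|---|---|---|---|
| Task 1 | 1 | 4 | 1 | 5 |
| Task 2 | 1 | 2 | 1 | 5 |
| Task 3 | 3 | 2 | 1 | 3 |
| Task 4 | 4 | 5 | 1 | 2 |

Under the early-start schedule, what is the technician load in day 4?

At early start, day 4 has: Task 4.
Demand: 5 = 5.

5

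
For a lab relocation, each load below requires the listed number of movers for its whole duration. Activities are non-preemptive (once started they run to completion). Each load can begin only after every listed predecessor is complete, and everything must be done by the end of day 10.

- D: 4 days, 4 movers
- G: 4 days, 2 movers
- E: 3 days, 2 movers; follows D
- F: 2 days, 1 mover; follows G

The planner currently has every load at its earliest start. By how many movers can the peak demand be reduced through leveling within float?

2

Early-start peak: d1:6  d2:6  d3:6  d4:6  d5:3  d6:3  d7:2  d8:0  d9:0  d10:0 ⇒ 6.
Leveled (D@1, G@5, E@5, F@9): d1:4  d2:4  d3:4  d4:4  d5:4  d6:4  d7:4  d8:2  d9:1  d10:1 ⇒ 4.
Reduction 6 − 4 = 2.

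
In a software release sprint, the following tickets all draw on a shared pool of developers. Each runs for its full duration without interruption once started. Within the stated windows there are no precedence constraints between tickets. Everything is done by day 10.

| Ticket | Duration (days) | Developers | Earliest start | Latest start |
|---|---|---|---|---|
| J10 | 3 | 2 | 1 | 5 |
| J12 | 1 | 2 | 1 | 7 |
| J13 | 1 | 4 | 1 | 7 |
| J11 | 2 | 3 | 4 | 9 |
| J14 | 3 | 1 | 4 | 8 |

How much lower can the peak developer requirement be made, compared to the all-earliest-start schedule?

4

Early-start peak: d1:8  d2:2  d3:2  d4:4  d5:4  d6:1  d7:0  d8:0  d9:0  d10:0 ⇒ 8.
Leveled (J10@1, J12@1, J13@4, J11@5, J14@5): d1:4  d2:2  d3:2  d4:4  d5:4  d6:4  d7:1  d8:0  d9:0  d10:0 ⇒ 4.
Reduction 8 − 4 = 4.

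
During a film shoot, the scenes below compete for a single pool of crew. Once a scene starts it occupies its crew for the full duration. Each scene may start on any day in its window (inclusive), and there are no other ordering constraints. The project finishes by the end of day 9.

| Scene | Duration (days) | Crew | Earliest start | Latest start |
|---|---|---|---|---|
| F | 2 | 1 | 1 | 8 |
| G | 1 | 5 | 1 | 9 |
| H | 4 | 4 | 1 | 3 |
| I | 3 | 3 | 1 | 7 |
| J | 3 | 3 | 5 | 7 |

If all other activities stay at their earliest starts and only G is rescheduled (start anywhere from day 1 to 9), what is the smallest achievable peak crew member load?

8

G@1: d1:13  d2:8  d3:7  d4:4  d5:3  d6:3  d7:3  d8:0  d9:0 → peak 13
G@2: d1:8  d2:13  d3:7  d4:4  d5:3  d6:3  d7:3  d8:0  d9:0 → peak 13
G@3: d1:8  d2:8  d3:12  d4:4  d5:3  d6:3  d7:3  d8:0  d9:0 → peak 12
G@4: d1:8  d2:8  d3:7  d4:9  d5:3  d6:3  d7:3  d8:0  d9:0 → peak 9
G@5: d1:8  d2:8  d3:7  d4:4  d5:8  d6:3  d7:3  d8:0  d9:0 → peak 8
G@6: d1:8  d2:8  d3:7  d4:4  d5:3  d6:8  d7:3  d8:0  d9:0 → peak 8
G@7: d1:8  d2:8  d3:7  d4:4  d5:3  d6:3  d7:8  d8:0  d9:0 → peak 8
G@8: d1:8  d2:8  d3:7  d4:4  d5:3  d6:3  d7:3  d8:5  d9:0 → peak 8
G@9: d1:8  d2:8  d3:7  d4:4  d5:3  d6:3  d7:3  d8:0  d9:5 → peak 8
Best is G@5, peak 8.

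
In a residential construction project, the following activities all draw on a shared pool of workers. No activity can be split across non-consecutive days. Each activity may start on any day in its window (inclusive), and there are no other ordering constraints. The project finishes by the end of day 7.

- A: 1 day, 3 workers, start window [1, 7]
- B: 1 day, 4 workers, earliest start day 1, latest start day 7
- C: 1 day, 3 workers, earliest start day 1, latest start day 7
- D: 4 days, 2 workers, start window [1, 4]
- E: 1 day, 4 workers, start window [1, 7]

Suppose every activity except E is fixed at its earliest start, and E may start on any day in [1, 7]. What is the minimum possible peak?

E@1: d1:16  d2:2  d3:2  d4:2  d5:0  d6:0  d7:0 → peak 16
E@2: d1:12  d2:6  d3:2  d4:2  d5:0  d6:0  d7:0 → peak 12
E@3: d1:12  d2:2  d3:6  d4:2  d5:0  d6:0  d7:0 → peak 12
E@4: d1:12  d2:2  d3:2  d4:6  d5:0  d6:0  d7:0 → peak 12
E@5: d1:12  d2:2  d3:2  d4:2  d5:4  d6:0  d7:0 → peak 12
E@6: d1:12  d2:2  d3:2  d4:2  d5:0  d6:4  d7:0 → peak 12
E@7: d1:12  d2:2  d3:2  d4:2  d5:0  d6:0  d7:4 → peak 12
Best is E@2, peak 12.

12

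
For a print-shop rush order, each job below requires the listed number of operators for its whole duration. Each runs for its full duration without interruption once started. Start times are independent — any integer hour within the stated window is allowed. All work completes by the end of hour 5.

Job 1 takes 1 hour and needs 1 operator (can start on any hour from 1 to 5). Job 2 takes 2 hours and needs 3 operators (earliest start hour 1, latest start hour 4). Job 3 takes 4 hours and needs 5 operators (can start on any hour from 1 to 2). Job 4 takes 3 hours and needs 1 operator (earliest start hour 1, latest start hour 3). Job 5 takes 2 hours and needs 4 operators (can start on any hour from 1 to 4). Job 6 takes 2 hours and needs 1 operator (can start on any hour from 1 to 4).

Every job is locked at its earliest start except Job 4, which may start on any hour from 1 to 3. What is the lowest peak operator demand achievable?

Job 4@1: h1:15  h2:14  h3:6  h4:5  h5:0 → peak 15
Job 4@2: h1:14  h2:14  h3:6  h4:6  h5:0 → peak 14
Job 4@3: h1:14  h2:13  h3:6  h4:6  h5:1 → peak 14
Best is Job 4@2, peak 14.

14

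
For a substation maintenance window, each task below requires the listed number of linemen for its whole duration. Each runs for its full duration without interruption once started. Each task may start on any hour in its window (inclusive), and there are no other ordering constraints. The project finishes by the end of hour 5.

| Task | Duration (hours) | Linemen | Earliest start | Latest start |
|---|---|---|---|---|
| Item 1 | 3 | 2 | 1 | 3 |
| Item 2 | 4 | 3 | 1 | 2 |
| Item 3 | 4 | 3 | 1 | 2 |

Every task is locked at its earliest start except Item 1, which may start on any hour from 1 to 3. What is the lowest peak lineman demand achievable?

Item 1@1: h1:8  h2:8  h3:8  h4:6  h5:0 → peak 8
Item 1@2: h1:6  h2:8  h3:8  h4:8  h5:0 → peak 8
Item 1@3: h1:6  h2:6  h3:8  h4:8  h5:2 → peak 8
Best is Item 1@1, peak 8.

8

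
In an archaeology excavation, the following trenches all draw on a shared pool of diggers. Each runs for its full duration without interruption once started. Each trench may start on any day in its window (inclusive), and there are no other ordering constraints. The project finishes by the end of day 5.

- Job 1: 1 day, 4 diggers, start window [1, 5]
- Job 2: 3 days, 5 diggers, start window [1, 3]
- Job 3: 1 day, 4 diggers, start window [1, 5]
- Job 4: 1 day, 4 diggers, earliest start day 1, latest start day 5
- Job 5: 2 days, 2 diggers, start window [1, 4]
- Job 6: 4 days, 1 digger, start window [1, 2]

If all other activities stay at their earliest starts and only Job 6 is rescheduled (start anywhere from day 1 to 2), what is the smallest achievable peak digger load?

Job 6@1: d1:20  d2:8  d3:6  d4:1  d5:0 → peak 20
Job 6@2: d1:19  d2:8  d3:6  d4:1  d5:1 → peak 19
Best is Job 6@2, peak 19.

19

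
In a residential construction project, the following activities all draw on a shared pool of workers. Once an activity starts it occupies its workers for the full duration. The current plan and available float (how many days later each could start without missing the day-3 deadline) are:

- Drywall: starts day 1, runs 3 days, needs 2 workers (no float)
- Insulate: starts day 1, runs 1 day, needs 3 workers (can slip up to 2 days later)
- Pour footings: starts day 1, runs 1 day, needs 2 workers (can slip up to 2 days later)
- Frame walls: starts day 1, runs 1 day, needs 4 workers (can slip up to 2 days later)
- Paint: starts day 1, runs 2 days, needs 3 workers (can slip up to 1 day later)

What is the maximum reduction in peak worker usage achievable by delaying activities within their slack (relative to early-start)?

6

Early-start peak: d1:14  d2:5  d3:2 ⇒ 14.
Leveled (Drywall@1, Insulate@1, Pour footings@2, Frame walls@3, Paint@1): d1:8  d2:7  d3:6 ⇒ 8.
Reduction 14 − 8 = 6.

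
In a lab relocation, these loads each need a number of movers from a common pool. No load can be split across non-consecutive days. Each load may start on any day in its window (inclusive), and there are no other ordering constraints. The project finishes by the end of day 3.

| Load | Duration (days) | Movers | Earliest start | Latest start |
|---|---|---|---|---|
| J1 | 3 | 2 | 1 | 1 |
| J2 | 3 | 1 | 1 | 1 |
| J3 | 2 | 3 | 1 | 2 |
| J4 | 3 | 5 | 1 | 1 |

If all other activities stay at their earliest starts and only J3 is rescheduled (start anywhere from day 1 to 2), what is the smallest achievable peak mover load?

J3@1: d1:11  d2:11  d3:8 → peak 11
J3@2: d1:8  d2:11  d3:11 → peak 11
Best is J3@1, peak 11.

11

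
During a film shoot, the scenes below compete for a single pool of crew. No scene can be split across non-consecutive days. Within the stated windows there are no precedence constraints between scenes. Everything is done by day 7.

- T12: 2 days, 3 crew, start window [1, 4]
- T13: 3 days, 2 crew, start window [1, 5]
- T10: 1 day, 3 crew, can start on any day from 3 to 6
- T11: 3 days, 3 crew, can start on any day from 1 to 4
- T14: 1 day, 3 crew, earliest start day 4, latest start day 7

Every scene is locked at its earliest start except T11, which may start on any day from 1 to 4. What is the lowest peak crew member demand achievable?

6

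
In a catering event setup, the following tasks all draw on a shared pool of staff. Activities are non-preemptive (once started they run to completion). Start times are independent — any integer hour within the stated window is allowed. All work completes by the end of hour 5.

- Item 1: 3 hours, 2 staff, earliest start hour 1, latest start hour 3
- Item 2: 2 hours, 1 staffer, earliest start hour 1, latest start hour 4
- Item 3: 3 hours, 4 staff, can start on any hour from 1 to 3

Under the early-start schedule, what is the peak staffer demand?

Early-start schedule: Item 1@1, Item 2@1, Item 3@1.
Load per hour: hour 1: 7, hour 2: 7, hour 3: 6, hour 4: 0, hour 5: 0.
Peak is 7.

7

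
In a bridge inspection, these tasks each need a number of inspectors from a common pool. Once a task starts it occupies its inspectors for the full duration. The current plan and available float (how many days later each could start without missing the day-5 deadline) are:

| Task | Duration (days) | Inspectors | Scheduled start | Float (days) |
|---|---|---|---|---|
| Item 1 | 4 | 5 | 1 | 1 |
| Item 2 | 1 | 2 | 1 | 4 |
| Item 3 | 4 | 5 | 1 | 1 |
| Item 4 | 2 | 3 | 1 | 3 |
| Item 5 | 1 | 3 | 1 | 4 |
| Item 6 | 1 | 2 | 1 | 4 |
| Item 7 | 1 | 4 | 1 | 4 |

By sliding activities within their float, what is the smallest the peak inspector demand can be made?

13

Early-start (Item 1@1, Item 2@1, Item 3@1, Item 4@1, Item 5@1, Item 6@1, Item 7@1) gives peak 24: d1:24  d2:13  d3:10  d4:10  d5:0.
Shift Item 4→2, Item 5→4, Item 6→5, Item 7→5.
Schedule Item 1@1, Item 2@1, Item 3@1, Item 4@2, Item 5@4, Item 6@5, Item 7@5: d1:12  d2:13  d3:13  d4:13  d5:6 — peak 13.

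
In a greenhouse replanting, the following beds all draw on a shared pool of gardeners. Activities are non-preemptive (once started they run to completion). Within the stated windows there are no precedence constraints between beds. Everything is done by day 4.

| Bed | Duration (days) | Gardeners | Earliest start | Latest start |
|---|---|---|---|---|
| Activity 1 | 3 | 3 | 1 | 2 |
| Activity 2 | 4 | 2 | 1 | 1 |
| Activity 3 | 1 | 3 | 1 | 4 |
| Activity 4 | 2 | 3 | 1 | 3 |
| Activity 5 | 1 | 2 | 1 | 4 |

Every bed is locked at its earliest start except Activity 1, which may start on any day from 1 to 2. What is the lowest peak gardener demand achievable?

10

Activity 1@1: d1:13  d2:8  d3:5  d4:2 → peak 13
Activity 1@2: d1:10  d2:8  d3:5  d4:5 → peak 10
Best is Activity 1@2, peak 10.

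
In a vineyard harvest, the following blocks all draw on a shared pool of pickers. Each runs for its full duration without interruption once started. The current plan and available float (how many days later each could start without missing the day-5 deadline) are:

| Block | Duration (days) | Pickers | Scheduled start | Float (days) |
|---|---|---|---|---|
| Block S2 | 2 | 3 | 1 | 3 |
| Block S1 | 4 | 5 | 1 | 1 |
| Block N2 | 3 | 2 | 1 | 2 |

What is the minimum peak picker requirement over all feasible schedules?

Early-start (Block S2@1, Block S1@1, Block N2@1) gives peak 10: d1:10  d2:10  d3:7  d4:5  d5:0.
Shift Block N2→3.
Schedule Block S2@1, Block S1@1, Block N2@3: d1:8  d2:8  d3:7  d4:7  d5:2 — peak 8.
No arrangement of the 24 feasible schedules does better.

8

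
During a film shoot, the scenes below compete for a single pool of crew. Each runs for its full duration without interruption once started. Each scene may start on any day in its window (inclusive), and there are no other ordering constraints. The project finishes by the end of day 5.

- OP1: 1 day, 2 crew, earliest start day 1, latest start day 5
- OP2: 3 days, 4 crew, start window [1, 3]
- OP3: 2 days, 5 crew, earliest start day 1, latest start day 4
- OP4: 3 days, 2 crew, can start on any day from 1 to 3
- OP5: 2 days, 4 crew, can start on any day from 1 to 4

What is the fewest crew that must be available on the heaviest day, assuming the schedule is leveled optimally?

8

Early-start (OP1@1, OP2@1, OP3@1, OP4@1, OP5@1) gives peak 17: d1:17  d2:15  d3:6  d4:0  d5:0.
Shift OP1→3, OP3→4, OP4→3.
Schedule OP1@3, OP2@1, OP3@4, OP4@3, OP5@1: d1:8  d2:8  d3:8  d4:7  d5:7 — peak 8.
Total crew member-days = 38 over 5 days ⇒ peak ≥ ⌈38/5⌉ = 8, so 8 is optimal.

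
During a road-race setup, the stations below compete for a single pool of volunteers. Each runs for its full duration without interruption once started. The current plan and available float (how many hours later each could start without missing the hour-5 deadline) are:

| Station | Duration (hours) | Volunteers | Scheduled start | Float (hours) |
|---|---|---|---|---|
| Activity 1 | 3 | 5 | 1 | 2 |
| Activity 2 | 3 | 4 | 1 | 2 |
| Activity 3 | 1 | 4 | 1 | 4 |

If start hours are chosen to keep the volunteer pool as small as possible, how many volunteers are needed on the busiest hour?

Early-start (Activity 1@1, Activity 2@1, Activity 3@1) gives peak 13: h1:13  h2:9  h3:9  h4:0  h5:0.
Shift Activity 3→4.
Schedule Activity 1@1, Activity 2@1, Activity 3@4: h1:9  h2:9  h3:9  h4:4  h5:0 — peak 9.

9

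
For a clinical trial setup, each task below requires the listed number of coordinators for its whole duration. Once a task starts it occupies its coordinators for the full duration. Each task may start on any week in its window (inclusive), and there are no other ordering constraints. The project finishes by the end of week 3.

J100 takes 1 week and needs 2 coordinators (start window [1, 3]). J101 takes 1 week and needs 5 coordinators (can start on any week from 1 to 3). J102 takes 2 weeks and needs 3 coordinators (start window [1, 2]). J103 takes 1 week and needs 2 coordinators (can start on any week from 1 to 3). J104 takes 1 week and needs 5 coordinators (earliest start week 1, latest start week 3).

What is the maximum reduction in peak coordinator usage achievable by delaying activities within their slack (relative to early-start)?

9

Early-start peak: w1:17  w2:3  w3:0 ⇒ 17.
Leveled (J100@1, J101@1, J102@2, J103@2, J104@3): w1:7  w2:5  w3:8 ⇒ 8.
Reduction 17 − 8 = 9.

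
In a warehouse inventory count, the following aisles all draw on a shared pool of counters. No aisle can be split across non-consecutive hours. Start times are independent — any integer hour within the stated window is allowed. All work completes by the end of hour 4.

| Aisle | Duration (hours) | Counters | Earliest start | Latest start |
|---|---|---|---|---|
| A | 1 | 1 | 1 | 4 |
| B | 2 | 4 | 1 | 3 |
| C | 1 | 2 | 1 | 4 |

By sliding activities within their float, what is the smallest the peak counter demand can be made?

4

Early-start (A@1, B@1, C@1) gives peak 7: h1:7  h2:4  h3:0  h4:0.
Shift B→2.
Schedule A@1, B@2, C@1: h1:3  h2:4  h3:4  h4:0 — peak 4.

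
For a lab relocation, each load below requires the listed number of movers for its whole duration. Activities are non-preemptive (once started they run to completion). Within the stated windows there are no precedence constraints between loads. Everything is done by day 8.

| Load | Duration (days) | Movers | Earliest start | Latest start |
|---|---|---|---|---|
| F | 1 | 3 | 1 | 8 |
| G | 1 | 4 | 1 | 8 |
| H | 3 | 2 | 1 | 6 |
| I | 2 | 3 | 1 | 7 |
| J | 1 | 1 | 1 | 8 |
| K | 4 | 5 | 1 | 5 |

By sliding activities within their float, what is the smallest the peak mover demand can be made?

Early-start (F@1, G@1, H@1, I@1, J@1, K@1) gives peak 18: d1:18  d2:10  d3:7  d4:5  d5:0  d6:0  d7:0  d8:0.
Shift G→4, I→2, J→4, K→5.
Schedule F@1, G@4, H@1, I@2, J@4, K@5: d1:5  d2:5  d3:5  d4:5  d5:5  d6:5  d7:5  d8:5 — peak 5.
Total mover-days = 40 over 8 days ⇒ peak ≥ ⌈40/8⌉ = 5, so 5 is optimal.

5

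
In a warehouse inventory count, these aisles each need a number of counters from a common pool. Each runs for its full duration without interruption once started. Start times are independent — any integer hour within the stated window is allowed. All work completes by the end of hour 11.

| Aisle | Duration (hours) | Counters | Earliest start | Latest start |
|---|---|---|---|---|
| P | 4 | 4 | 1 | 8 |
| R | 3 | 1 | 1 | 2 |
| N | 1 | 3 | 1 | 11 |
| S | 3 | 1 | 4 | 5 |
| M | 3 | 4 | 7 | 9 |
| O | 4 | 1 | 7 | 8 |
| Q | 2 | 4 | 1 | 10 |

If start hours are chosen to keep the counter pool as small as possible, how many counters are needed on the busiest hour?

5

Early-start (P@1, R@1, N@1, S@4, M@7, O@7, Q@1) gives peak 12: h1:12  h2:9  h3:5  h4:5  h5:1  h6:1  h7:5  h8:5  h9:5  h10:1  h11:0.
Shift N→5, Q→10.
Schedule P@1, R@1, N@5, S@4, M@7, O@7, Q@10: h1:5  h2:5  h3:5  h4:5  h5:4  h6:1  h7:5  h8:5  h9:5  h10:5  h11:4 — peak 5.
Total counter-hours = 49 over 11 hours ⇒ peak ≥ ⌈49/11⌉ = 5, so 5 is optimal.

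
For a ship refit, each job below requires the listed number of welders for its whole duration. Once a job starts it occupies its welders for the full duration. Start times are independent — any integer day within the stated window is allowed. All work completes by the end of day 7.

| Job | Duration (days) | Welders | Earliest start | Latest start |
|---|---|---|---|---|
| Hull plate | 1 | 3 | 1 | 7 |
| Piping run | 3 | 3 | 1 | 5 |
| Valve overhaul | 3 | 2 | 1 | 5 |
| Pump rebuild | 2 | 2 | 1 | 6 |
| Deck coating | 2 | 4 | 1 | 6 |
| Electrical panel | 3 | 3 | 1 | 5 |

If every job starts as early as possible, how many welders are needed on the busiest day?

Early-start schedule: Hull plate@1, Piping run@1, Valve overhaul@1, Pump rebuild@1, Deck coating@1, Electrical panel@1.
Load per day: day 1: 17, day 2: 14, day 3: 8, day 4: 0, day 5: 0, day 6: 0, day 7: 0.
Peak is 17.

17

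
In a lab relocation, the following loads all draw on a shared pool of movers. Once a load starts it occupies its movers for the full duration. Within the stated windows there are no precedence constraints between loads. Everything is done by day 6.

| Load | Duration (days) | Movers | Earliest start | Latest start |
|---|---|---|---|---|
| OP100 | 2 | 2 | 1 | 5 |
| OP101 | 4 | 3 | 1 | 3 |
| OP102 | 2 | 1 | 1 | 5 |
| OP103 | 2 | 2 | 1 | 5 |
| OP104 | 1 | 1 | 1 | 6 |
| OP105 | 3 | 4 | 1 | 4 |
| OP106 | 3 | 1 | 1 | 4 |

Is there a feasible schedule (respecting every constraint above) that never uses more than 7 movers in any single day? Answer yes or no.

yes

Schedule OP100@1, OP101@1, OP102@1, OP103@5, OP104@3, OP105@4, OP106@1: d1:7  d2:7  d3:5  d4:7  d5:6  d6:6 — peak 7 ≤ 7.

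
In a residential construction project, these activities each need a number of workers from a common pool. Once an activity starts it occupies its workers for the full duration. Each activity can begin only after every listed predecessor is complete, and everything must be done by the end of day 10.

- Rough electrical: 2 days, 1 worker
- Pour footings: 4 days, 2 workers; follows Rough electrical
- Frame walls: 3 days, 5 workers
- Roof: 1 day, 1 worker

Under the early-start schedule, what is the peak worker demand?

7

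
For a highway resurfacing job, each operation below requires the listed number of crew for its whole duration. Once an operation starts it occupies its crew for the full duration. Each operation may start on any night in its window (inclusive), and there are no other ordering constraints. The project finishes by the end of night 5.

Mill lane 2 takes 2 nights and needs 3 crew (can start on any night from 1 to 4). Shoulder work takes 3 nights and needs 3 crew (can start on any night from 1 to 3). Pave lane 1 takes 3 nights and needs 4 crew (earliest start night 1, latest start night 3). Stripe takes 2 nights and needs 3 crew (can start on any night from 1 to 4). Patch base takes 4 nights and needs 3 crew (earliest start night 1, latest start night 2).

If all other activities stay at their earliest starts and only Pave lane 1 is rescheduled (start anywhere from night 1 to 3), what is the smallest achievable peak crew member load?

12

Pave lane 1@1: n1:16  n2:16  n3:10  n4:3  n5:0 → peak 16
Pave lane 1@2: n1:12  n2:16  n3:10  n4:7  n5:0 → peak 16
Pave lane 1@3: n1:12  n2:12  n3:10  n4:7  n5:4 → peak 12
Best is Pave lane 1@3, peak 12.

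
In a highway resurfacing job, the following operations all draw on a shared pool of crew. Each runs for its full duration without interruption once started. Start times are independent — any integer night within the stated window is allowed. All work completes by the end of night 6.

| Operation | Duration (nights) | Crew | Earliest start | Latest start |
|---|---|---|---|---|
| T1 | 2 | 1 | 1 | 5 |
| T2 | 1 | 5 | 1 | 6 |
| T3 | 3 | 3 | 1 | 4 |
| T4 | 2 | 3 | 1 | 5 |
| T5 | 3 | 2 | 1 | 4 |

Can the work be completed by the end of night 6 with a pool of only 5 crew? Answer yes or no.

Schedule T1@1, T2@3, T3@4, T4@1, T5@4: n1:4  n2:4  n3:5  n4:5  n5:5  n6:5 — peak 5 ≤ 5.

yes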